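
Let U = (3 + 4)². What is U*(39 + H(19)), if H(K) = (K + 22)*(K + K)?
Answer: 78253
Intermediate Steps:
U = 49 (U = 7² = 49)
H(K) = 2*K*(22 + K) (H(K) = (22 + K)*(2*K) = 2*K*(22 + K))
U*(39 + H(19)) = 49*(39 + 2*19*(22 + 19)) = 49*(39 + 2*19*41) = 49*(39 + 1558) = 49*1597 = 78253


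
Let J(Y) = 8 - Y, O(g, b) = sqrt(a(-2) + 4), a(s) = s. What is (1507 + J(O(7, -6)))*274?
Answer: 415110 - 274*sqrt(2) ≈ 4.1472e+5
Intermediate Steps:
O(g, b) = sqrt(2) (O(g, b) = sqrt(-2 + 4) = sqrt(2))
(1507 + J(O(7, -6)))*274 = (1507 + (8 - sqrt(2)))*274 = (1515 - sqrt(2))*274 = 415110 - 274*sqrt(2)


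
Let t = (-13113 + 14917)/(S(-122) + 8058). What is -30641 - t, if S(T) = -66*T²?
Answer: -14926547761/487143 ≈ -30641.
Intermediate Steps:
t = -902/487143 (t = (-13113 + 14917)/(-66*(-122)² + 8058) = 1804/(-66*14884 + 8058) = 1804/(-982344 + 8058) = 1804/(-974286) = 1804*(-1/974286) = -902/487143 ≈ -0.0018516)
-30641 - t = -30641 - 1*(-902/487143) = -30641 + 902/487143 = -14926547761/487143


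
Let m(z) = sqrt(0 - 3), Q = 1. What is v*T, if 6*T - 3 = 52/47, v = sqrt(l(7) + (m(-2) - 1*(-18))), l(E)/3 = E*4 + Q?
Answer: 193*sqrt(105 + I*sqrt(3))/282 ≈ 7.0132 + 0.05784*I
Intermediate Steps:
m(z) = I*sqrt(3) (m(z) = sqrt(-3) = I*sqrt(3))
l(E) = 3 + 12*E (l(E) = 3*(E*4 + 1) = 3*(4*E + 1) = 3*(1 + 4*E) = 3 + 12*E)
v = sqrt(105 + I*sqrt(3)) (v = sqrt((3 + 12*7) + (I*sqrt(3) - 1*(-18))) = sqrt((3 + 84) + (I*sqrt(3) + 18)) = sqrt(87 + (18 + I*sqrt(3))) = sqrt(105 + I*sqrt(3)) ≈ 10.247 + 0.08451*I)
T = 193/282 (T = 1/2 + (52/47)/6 = 1/2 + (52*(1/47))/6 = 1/2 + (1/6)*(52/47) = 1/2 + 26/141 = 193/282 ≈ 0.68440)
v*T = sqrt(105 + I*sqrt(3))*(193/282) = 193*sqrt(105 + I*sqrt(3))/282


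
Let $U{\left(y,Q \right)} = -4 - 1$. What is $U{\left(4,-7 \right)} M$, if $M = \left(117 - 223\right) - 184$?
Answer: $1450$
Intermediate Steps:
$U{\left(y,Q \right)} = -5$
$M = -290$ ($M = -106 - 184 = -290$)
$U{\left(4,-7 \right)} M = \left(-5\right) \left(-290\right) = 1450$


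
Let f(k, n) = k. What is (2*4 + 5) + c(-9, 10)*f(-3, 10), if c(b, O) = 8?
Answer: -11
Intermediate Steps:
(2*4 + 5) + c(-9, 10)*f(-3, 10) = (2*4 + 5) + 8*(-3) = (8 + 5) - 24 = 13 - 24 = -11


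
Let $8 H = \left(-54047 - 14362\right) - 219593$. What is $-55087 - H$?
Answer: $- \frac{76347}{4} \approx -19087.0$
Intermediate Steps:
$H = - \frac{144001}{4}$ ($H = \frac{\left(-54047 - 14362\right) - 219593}{8} = \frac{-68409 - 219593}{8} = \frac{1}{8} \left(-288002\right) = - \frac{144001}{4} \approx -36000.0$)
$-55087 - H = -55087 - - \frac{144001}{4} = -55087 + \frac{144001}{4} = - \frac{76347}{4}$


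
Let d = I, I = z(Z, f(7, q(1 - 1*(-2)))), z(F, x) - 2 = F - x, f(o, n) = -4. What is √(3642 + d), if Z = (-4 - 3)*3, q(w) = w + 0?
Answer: 3*√403 ≈ 60.225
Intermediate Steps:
q(w) = w
Z = -21 (Z = -7*3 = -21)
z(F, x) = 2 + F - x (z(F, x) = 2 + (F - x) = 2 + F - x)
I = -15 (I = 2 - 21 - 1*(-4) = 2 - 21 + 4 = -15)
d = -15
√(3642 + d) = √(3642 - 15) = √3627 = 3*√403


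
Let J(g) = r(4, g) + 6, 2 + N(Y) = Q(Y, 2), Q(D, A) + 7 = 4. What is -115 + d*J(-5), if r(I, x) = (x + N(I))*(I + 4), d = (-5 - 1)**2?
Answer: -2779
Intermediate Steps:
Q(D, A) = -3 (Q(D, A) = -7 + 4 = -3)
d = 36 (d = (-6)**2 = 36)
N(Y) = -5 (N(Y) = -2 - 3 = -5)
r(I, x) = (-5 + x)*(4 + I) (r(I, x) = (x - 5)*(I + 4) = (-5 + x)*(4 + I))
J(g) = -34 + 8*g (J(g) = (-20 - 5*4 + 4*g + 4*g) + 6 = (-20 - 20 + 4*g + 4*g) + 6 = (-40 + 8*g) + 6 = -34 + 8*g)
-115 + d*J(-5) = -115 + 36*(-34 + 8*(-5)) = -115 + 36*(-34 - 40) = -115 + 36*(-74) = -115 - 2664 = -2779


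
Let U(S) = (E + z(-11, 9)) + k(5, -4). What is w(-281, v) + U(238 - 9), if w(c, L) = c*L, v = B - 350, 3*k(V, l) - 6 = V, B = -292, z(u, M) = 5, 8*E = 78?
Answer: 2165045/12 ≈ 1.8042e+5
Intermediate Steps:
E = 39/4 (E = (⅛)*78 = 39/4 ≈ 9.7500)
k(V, l) = 2 + V/3
v = -642 (v = -292 - 350 = -642)
w(c, L) = L*c
U(S) = 221/12 (U(S) = (39/4 + 5) + (2 + (⅓)*5) = 59/4 + (2 + 5/3) = 59/4 + 11/3 = 221/12)
w(-281, v) + U(238 - 9) = -642*(-281) + 221/12 = 180402 + 221/12 = 2165045/12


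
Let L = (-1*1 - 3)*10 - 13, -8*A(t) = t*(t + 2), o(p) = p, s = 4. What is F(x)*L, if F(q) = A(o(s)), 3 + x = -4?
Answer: 159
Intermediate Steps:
A(t) = -t*(2 + t)/8 (A(t) = -t*(t + 2)/8 = -t*(2 + t)/8)
x = -7 (x = -3 - 4 = -7)
F(q) = -3 (F(q) = -⅛*4*(2 + 4) = -⅛*4*6 = -3)
L = -53 (L = (-1 - 3)*10 - 13 = -4*10 - 13 = -40 - 13 = -53)
F(x)*L = -3*(-53) = 159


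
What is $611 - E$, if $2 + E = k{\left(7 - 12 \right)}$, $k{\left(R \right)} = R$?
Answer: $618$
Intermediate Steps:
$E = -7$ ($E = -2 + \left(7 - 12\right) = -2 - 5 = -7$)
$611 - E = 611 - -7 = 611 + 7 = 618$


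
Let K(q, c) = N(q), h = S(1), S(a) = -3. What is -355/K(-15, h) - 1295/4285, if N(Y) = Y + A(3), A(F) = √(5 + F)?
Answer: 4507322/185969 + 710*√2/217 ≈ 28.864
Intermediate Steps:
h = -3
N(Y) = Y + 2*√2 (N(Y) = Y + √(5 + 3) = Y + √8 = Y + 2*√2)
K(q, c) = q + 2*√2
-355/K(-15, h) - 1295/4285 = -355/(-15 + 2*√2) - 1295/4285 = -355/(-15 + 2*√2) - 1295*1/4285 = -355/(-15 + 2*√2) - 259/857 = -259/857 - 355/(-15 + 2*√2)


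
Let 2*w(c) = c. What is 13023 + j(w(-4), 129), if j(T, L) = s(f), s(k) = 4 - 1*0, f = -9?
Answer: 13027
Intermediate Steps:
w(c) = c/2
s(k) = 4 (s(k) = 4 + 0 = 4)
j(T, L) = 4
13023 + j(w(-4), 129) = 13023 + 4 = 13027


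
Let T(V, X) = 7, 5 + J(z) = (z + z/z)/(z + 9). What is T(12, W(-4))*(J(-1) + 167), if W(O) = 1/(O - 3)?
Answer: 1134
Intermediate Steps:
J(z) = -5 + (1 + z)/(9 + z) (J(z) = -5 + (z + z/z)/(z + 9) = -5 + (z + 1)/(9 + z) = -5 + (1 + z)/(9 + z))
W(O) = 1/(-3 + O)
T(12, W(-4))*(J(-1) + 167) = 7*(4*(-11 - 1*(-1))/(9 - 1) + 167) = 7*(4*(-11 + 1)/8 + 167) = 7*(4*(⅛)*(-10) + 167) = 7*(-5 + 167) = 7*162 = 1134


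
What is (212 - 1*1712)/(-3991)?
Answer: 1500/3991 ≈ 0.37585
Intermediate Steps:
(212 - 1*1712)/(-3991) = (212 - 1712)*(-1/3991) = -1500*(-1/3991) = 1500/3991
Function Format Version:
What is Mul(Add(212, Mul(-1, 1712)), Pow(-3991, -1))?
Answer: Rational(1500, 3991) ≈ 0.37585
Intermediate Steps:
Mul(Add(212, Mul(-1, 1712)), Pow(-3991, -1)) = Mul(Add(212, -1712), Rational(-1, 3991)) = Mul(-1500, Rational(-1, 3991)) = Rational(1500, 3991)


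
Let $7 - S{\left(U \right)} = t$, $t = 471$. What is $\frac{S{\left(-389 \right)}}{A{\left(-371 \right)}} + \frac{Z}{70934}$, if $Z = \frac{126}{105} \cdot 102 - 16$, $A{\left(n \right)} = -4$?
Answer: $\frac{20571126}{177335} \approx 116.0$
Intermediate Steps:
$S{\left(U \right)} = -464$ ($S{\left(U \right)} = 7 - 471 = -464$)
$Z = \frac{532}{5}$ ($Z = 126 \cdot \frac{1}{105} \cdot 102 - 16 = \frac{6}{5} \cdot 102 - 16 = \frac{612}{5} - 16 = \frac{532}{5} \approx 106.4$)
$\frac{S{\left(-389 \right)}}{A{\left(-371 \right)}} + \frac{Z}{70934} = - \frac{464}{-4} + \frac{532}{5 \cdot 70934} = \left(-464\right) \left(- \frac{1}{4}\right) + \frac{532}{5} \cdot \frac{1}{70934} = 116 + \frac{266}{177335} = \frac{20571126}{177335}$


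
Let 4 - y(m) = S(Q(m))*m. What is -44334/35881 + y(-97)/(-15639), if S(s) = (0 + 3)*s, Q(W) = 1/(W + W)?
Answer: -1386858257/1122285918 ≈ -1.2357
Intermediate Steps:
Q(W) = 1/(2*W)
S(s) = 3*s
y(m) = 5/2 (y(m) = 4 - 3*(1/(2*m))*m = 4 - 3/(2*m)*m = 4 - 1*3/2 = 4 - 3/2 = 5/2)
-44334/35881 + y(-97)/(-15639) = -44334/35881 + (5/2)/(-15639) = -44334*1/35881 + (5/2)*(-1/15639) = -44334/35881 - 5/31278 = -1386858257/1122285918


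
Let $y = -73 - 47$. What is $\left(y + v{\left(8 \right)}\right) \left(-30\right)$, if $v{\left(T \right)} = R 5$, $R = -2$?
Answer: $3900$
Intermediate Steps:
$y = -120$ ($y = -73 - 47 = -120$)
$v{\left(T \right)} = -10$ ($v{\left(T \right)} = \left(-2\right) 5 = -10$)
$\left(y + v{\left(8 \right)}\right) \left(-30\right) = \left(-120 - 10\right) \left(-30\right) = \left(-130\right) \left(-30\right) = 3900$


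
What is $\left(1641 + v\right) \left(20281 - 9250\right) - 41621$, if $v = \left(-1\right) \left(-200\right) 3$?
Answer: $24678850$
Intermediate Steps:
$v = 600$ ($v = 200 \cdot 3 = 600$)
$\left(1641 + v\right) \left(20281 - 9250\right) - 41621 = \left(1641 + 600\right) \left(20281 - 9250\right) - 41621 = 2241 \cdot 11031 - 41621 = 24720471 - 41621 = 24678850$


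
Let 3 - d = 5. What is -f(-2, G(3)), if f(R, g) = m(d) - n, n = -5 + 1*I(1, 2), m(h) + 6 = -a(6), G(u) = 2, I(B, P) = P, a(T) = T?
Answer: 9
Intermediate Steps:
d = -2 (d = 3 - 1*5 = 3 - 5 = -2)
m(h) = -12 (m(h) = -6 - 1*6 = -6 - 6 = -12)
n = -3 (n = -5 + 1*2 = -5 + 2 = -3)
f(R, g) = -9 (f(R, g) = -12 - 1*(-3) = -12 + 3 = -9)
-f(-2, G(3)) = -1*(-9) = 9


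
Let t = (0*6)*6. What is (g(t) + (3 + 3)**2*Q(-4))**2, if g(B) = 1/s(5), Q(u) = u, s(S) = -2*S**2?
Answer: 51854401/2500 ≈ 20742.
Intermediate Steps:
t = 0 (t = 0*6 = 0)
g(B) = -1/50 (g(B) = 1/(-2*5**2) = 1/(-2*25) = 1/(-50) = -1/50)
(g(t) + (3 + 3)**2*Q(-4))**2 = (-1/50 + (3 + 3)**2*(-4))**2 = (-1/50 + 6**2*(-4))**2 = (-1/50 + 36*(-4))**2 = (-1/50 - 144)**2 = (-7201/50)**2 = 51854401/2500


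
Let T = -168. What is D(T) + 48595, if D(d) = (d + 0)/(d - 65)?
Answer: 11322803/233 ≈ 48596.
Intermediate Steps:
D(d) = d/(-65 + d)
D(T) + 48595 = -168/(-65 - 168) + 48595 = -168/(-233) + 48595 = -168*(-1/233) + 48595 = 168/233 + 48595 = 11322803/233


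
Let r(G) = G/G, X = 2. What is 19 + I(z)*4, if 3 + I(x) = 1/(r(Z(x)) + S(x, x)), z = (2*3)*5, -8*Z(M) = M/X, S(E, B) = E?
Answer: 221/31 ≈ 7.1290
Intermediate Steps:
Z(M) = -M/16 (Z(M) = -M/(8*2) = -M/16)
r(G) = 1
z = 30 (z = 6*5 = 30)
I(x) = -3 + 1/(1 + x)
19 + I(z)*4 = 19 + ((-2 - 3*30)/(1 + 30))*4 = 19 + ((-2 - 90)/31)*4 = 19 + ((1/31)*(-92))*4 = 19 - 92/31*4 = 19 - 368/31 = 221/31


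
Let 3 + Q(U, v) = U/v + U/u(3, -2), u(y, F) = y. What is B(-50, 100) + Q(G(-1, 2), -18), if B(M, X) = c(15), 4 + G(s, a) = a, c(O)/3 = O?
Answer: 373/9 ≈ 41.444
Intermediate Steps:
c(O) = 3*O
G(s, a) = -4 + a
B(M, X) = 45 (B(M, X) = 3*15 = 45)
Q(U, v) = -3 + U/3 + U/v (Q(U, v) = -3 + (U/v + U/3) = -3 + (U/3 + U/v) = -3 + U/3 + U/v)
B(-50, 100) + Q(G(-1, 2), -18) = 45 + (-3 + (-4 + 2)/3 + (-4 + 2)/(-18)) = 45 + (-3 + (⅓)*(-2) - 2*(-1/18)) = 45 + (-3 - ⅔ + ⅑) = 45 - 32/9 = 373/9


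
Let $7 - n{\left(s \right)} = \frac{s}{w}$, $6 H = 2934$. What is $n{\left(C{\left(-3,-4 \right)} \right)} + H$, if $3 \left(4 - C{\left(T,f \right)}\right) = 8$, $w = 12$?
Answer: $\frac{4463}{9} \approx 495.89$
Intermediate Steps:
$H = 489$ ($H = \frac{1}{6} \cdot 2934 = 489$)
$C{\left(T,f \right)} = \frac{4}{3}$ ($C{\left(T,f \right)} = 4 - \frac{8}{3} = \frac{4}{3}$)
$n{\left(s \right)} = 7 - \frac{s}{12}$
$n{\left(C{\left(-3,-4 \right)} \right)} + H = \left(7 - \frac{1}{9}\right) + 489 = \frac{62}{9} + 489 = \frac{4463}{9}$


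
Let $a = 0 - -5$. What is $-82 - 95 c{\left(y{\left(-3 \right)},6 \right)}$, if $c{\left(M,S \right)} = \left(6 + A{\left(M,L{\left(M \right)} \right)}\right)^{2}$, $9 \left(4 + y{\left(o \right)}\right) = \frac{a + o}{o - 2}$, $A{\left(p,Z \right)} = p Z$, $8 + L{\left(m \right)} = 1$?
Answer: $- \frac{45327994}{405} \approx -1.1192 \cdot 10^{5}$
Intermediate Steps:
$L{\left(m \right)} = -7$ ($L{\left(m \right)} = -8 + 1 = -7$)
$a = 5$ ($a = 0 + 5 = 5$)
$A{\left(p,Z \right)} = Z p$
$y{\left(o \right)} = -4 + \frac{5 + o}{9 \left(-2 + o\right)}$ ($y{\left(o \right)} = -4 + \frac{\left(5 + o\right) \frac{1}{o - 2}}{9} = -4 + \frac{\left(5 + o\right) \frac{1}{-2 + o}}{9} = -4 + \frac{\frac{1}{-2 + o} \left(5 + o\right)}{9} = -4 + \frac{5 + o}{9 \left(-2 + o\right)}$)
$c{\left(M,S \right)} = \left(6 - 7 M\right)^{2}$
$-82 - 95 c{\left(y{\left(-3 \right)},6 \right)} = -82 - 95 \left(-6 + 7 \frac{7 \left(11 - -15\right)}{9 \left(-2 - 3\right)}\right)^{2} = -82 - 95 \left(-6 + 7 \frac{7 \left(11 + 15\right)}{9 \left(-5\right)}\right)^{2} = -82 - 95 \left(-6 + 7 \cdot \frac{7}{9} \left(- \frac{1}{5}\right) 26\right)^{2} = -82 - 95 \left(-6 + 7 \left(- \frac{182}{45}\right)\right)^{2} = -82 - 95 \left(-6 - \frac{1274}{45}\right)^{2} = -82 - 95 \left(- \frac{1544}{45}\right)^{2} = -82 - \frac{45294784}{405} = - \frac{45327994}{405}$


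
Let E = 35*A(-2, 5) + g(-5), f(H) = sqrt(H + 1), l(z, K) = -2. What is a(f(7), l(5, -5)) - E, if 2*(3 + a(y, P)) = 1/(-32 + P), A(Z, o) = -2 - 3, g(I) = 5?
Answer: 11355/68 ≈ 166.99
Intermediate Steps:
A(Z, o) = -5
f(H) = sqrt(1 + H)
a(y, P) = -3 + 1/(2*(-32 + P))
E = -170 (E = 35*(-5) + 5 = -175 + 5 = -170)
a(f(7), l(5, -5)) - E = (193 - 6*(-2))/(2*(-32 - 2)) - 1*(-170) = (1/2)*(193 + 12)/(-34) + 170 = (1/2)*(-1/34)*205 + 170 = -205/68 + 170 = 11355/68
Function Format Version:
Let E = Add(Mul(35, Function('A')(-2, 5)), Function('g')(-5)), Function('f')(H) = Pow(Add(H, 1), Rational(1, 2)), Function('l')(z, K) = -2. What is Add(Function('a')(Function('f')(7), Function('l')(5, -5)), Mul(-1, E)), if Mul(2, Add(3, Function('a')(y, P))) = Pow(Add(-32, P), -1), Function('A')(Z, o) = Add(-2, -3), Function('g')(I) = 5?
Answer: Rational(11355, 68) ≈ 166.99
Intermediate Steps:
Function('A')(Z, o) = -5
Function('f')(H) = Pow(Add(1, H), Rational(1, 2))
Function('a')(y, P) = Add(-3, Mul(Rational(1, 2), Pow(Add(-32, P), -1)))
E = -170 (E = Add(Mul(35, -5), 5) = Add(-175, 5) = -170)
Add(Function('a')(Function('f')(7), Function('l')(5, -5)), Mul(-1, E)) = Add(Mul(Rational(1, 2), Pow(Add(-32, -2), -1), Add(193, Mul(-6, -2))), Mul(-1, -170)) = Add(Mul(Rational(1, 2), Pow(-34, -1), Add(193, 12)), 170) = Add(Mul(Rational(1, 2), Rational(-1, 34), 205), 170) = Add(Rational(-205, 68), 170) = Rational(11355, 68)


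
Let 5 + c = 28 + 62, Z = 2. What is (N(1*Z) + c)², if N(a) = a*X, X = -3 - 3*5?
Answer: 2401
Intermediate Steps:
X = -18 (X = -3 - 15 = -18)
N(a) = -18*a (N(a) = a*(-18) = -18*a)
c = 85 (c = -5 + (28 + 62) = -5 + 90 = 85)
(N(1*Z) + c)² = (-18*2 + 85)² = (-36 + 85)² = 49² = 2401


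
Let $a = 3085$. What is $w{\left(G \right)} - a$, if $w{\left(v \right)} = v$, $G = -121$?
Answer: $-3206$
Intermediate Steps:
$w{\left(G \right)} - a = -121 - 3085 = -3206$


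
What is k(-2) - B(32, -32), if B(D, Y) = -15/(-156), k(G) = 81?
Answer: 4207/52 ≈ 80.904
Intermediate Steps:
B(D, Y) = 5/52 (B(D, Y) = -15*(-1/156) = 5/52)
k(-2) - B(32, -32) = 81 - 1*5/52 = 81 - 5/52 = 4207/52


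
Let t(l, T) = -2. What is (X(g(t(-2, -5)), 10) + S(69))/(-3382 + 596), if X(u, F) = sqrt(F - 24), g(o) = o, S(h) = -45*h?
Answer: 3105/2786 - I*sqrt(14)/2786 ≈ 1.1145 - 0.001343*I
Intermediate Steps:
X(u, F) = sqrt(-24 + F)
(X(g(t(-2, -5)), 10) + S(69))/(-3382 + 596) = (sqrt(-24 + 10) - 45*69)/(-3382 + 596) = (sqrt(-14) - 3105)/(-2786) = (I*sqrt(14) - 3105)*(-1/2786) = (-3105 + I*sqrt(14))*(-1/2786) = 3105/2786 - I*sqrt(14)/2786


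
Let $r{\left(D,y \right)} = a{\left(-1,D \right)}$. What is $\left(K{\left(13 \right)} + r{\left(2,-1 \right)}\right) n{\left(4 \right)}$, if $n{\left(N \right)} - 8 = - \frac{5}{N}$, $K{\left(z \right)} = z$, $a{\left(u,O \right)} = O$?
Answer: $\frac{405}{4} \approx 101.25$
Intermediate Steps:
$r{\left(D,y \right)} = D$
$n{\left(N \right)} = 8 - \frac{5}{N}$
$\left(K{\left(13 \right)} + r{\left(2,-1 \right)}\right) n{\left(4 \right)} = \left(13 + 2\right) \left(8 - \frac{5}{4}\right) = 15 \left(8 - \frac{5}{4}\right) = 15 \cdot \frac{27}{4} = \frac{405}{4}$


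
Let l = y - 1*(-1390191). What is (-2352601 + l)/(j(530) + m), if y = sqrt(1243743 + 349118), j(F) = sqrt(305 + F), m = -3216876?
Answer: (962410 - sqrt(1592861))/(3216876 - sqrt(835)) ≈ 0.29879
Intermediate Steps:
y = sqrt(1592861) ≈ 1262.1
l = 1390191 + sqrt(1592861) (l = sqrt(1592861) - 1*(-1390191) = sqrt(1592861) + 1390191 = 1390191 + sqrt(1592861) ≈ 1.3915e+6)
(-2352601 + l)/(j(530) + m) = (-2352601 + (1390191 + sqrt(1592861)))/(sqrt(305 + 530) - 3216876) = (-962410 + sqrt(1592861))/(sqrt(835) - 3216876) = (-962410 + sqrt(1592861))/(-3216876 + sqrt(835))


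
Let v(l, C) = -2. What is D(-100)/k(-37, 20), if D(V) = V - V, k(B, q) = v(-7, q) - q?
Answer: 0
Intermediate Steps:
k(B, q) = -2 - q
D(V) = 0
D(-100)/k(-37, 20) = 0/(-2 - 1*20) = 0/(-2 - 20) = 0/(-22) = 0*(-1/22) = 0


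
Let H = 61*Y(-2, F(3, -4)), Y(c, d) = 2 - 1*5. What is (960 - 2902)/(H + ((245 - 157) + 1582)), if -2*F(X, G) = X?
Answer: -1942/1487 ≈ -1.3060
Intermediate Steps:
F(X, G) = -X/2
Y(c, d) = -3 (Y(c, d) = 2 - 5 = -3)
H = -183 (H = 61*(-3) = -183)
(960 - 2902)/(H + ((245 - 157) + 1582)) = (960 - 2902)/(-183 + ((245 - 157) + 1582)) = -1942/(-183 + (88 + 1582)) = -1942/(-183 + 1670) = -1942/1487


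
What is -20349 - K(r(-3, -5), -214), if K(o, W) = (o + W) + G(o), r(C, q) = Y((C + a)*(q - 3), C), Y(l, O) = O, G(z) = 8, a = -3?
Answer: -20140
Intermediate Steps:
r(C, q) = C
K(o, W) = 8 + W + o (K(o, W) = (o + W) + 8 = (W + o) + 8 = 8 + W + o)
-20349 - K(r(-3, -5), -214) = -20349 - (8 - 214 - 3) = -20349 - 1*(-209) = -20349 + 209 = -20140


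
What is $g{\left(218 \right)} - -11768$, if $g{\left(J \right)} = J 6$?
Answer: $13076$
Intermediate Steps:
$g{\left(J \right)} = 6 J$
$g{\left(218 \right)} - -11768 = 6 \cdot 218 - -11768 = 1308 + 11768 = 13076$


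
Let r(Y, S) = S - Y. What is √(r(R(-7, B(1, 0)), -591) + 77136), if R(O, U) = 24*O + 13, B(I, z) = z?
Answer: 10*√767 ≈ 276.95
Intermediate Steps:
R(O, U) = 13 + 24*O
√(r(R(-7, B(1, 0)), -591) + 77136) = √((-591 - (13 + 24*(-7))) + 77136) = √((-591 - (13 - 168)) + 77136) = √((-591 - 1*(-155)) + 77136) = √((-591 + 155) + 77136) = √(-436 + 77136) = √76700 = 10*√767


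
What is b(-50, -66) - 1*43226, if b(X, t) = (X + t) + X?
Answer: -43392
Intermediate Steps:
b(X, t) = t + 2*X
b(-50, -66) - 1*43226 = (-66 + 2*(-50)) - 1*43226 = (-66 - 100) - 43226 = -166 - 43226 = -43392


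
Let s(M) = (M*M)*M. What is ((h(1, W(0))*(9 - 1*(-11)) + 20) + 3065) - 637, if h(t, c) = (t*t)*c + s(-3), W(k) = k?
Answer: 1908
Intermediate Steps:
s(M) = M³ (s(M) = M²*M = M³)
h(t, c) = -27 + c*t² (h(t, c) = (t*t)*c + (-3)³ = t²*c - 27 = c*t² - 27 = -27 + c*t²)
((h(1, W(0))*(9 - 1*(-11)) + 20) + 3065) - 637 = (((-27 + 0*1²)*(9 - 1*(-11)) + 20) + 3065) - 637 = (((-27 + 0*1)*(9 + 11) + 20) + 3065) - 637 = (((-27 + 0)*20 + 20) + 3065) - 637 = ((-27*20 + 20) + 3065) - 637 = ((-540 + 20) + 3065) - 637 = (-520 + 3065) - 637 = 2545 - 637 = 1908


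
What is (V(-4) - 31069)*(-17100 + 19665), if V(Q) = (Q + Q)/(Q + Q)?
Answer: -79689420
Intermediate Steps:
V(Q) = 1 (V(Q) = (2*Q)/((2*Q)) = (2*Q)*(1/(2*Q)) = 1)
(V(-4) - 31069)*(-17100 + 19665) = (1 - 31069)*(-17100 + 19665) = -31068*2565 = -79689420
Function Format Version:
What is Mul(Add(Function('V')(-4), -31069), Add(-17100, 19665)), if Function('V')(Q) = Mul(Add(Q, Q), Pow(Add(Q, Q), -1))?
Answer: -79689420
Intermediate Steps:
Function('V')(Q) = 1 (Function('V')(Q) = Mul(Mul(2, Q), Pow(Mul(2, Q), -1)) = Mul(Mul(2, Q), Mul(Rational(1, 2), Pow(Q, -1))) = 1)
Mul(Add(Function('V')(-4), -31069), Add(-17100, 19665)) = Mul(Add(1, -31069), Add(-17100, 19665)) = Mul(-31068, 2565) = -79689420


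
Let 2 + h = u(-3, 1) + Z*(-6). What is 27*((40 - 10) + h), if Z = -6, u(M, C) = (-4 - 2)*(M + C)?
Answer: 2052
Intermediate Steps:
u(M, C) = -6*C - 6*M (u(M, C) = -6*(C + M) = -6*C - 6*M)
h = 46 (h = -2 + ((-6*1 - 6*(-3)) - 6*(-6)) = -2 + ((-6 + 18) + 36) = -2 + (12 + 36) = -2 + 48 = 46)
27*((40 - 10) + h) = 27*((40 - 10) + 46) = 27*(30 + 46) = 27*76 = 2052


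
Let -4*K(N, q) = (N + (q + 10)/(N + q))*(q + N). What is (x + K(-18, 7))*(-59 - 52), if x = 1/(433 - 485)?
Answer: 77589/13 ≈ 5968.4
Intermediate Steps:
K(N, q) = -(N + q)*(N + (10 + q)/(N + q))/4 (K(N, q) = -(N + (q + 10)/(N + q))*(q + N)/4 = -(N + (10 + q)/(N + q))*(N + q)/4 = -(N + q)*(N + (10 + q)/(N + q))/4)
x = -1/52 (x = 1/(-52) = -1/52 ≈ -0.019231)
(x + K(-18, 7))*(-59 - 52) = (-1/52 + (-5/2 - ¼*7 - ¼*(-18)² - ¼*(-18)*7))*(-59 - 52) = (-1/52 + (-5/2 - 7/4 - ¼*324 + 63/2))*(-111) = (-1/52 + (-5/2 - 7/4 - 81 + 63/2))*(-111) = (-1/52 - 215/4)*(-111) = -699/13*(-111) = 77589/13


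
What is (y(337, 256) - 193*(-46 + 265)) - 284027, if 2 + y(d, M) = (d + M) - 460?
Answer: -326163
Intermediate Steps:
y(d, M) = -462 + M + d (y(d, M) = -2 + ((d + M) - 460) = -2 + ((M + d) - 460) = -2 + (-460 + M + d) = -462 + M + d)
(y(337, 256) - 193*(-46 + 265)) - 284027 = ((-462 + 256 + 337) - 193*(-46 + 265)) - 284027 = (131 - 193*219) - 284027 = (131 - 42267) - 284027 = -42136 - 284027 = -326163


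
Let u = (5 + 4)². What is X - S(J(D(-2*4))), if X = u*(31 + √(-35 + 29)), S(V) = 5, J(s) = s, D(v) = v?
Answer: 2506 + 81*I*√6 ≈ 2506.0 + 198.41*I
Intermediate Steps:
u = 81 (u = 9² = 81)
X = 2511 + 81*I*√6 (X = 81*(31 + √(-35 + 29)) = 81*(31 + √(-6)) = 81*(31 + I*√6) = 2511 + 81*I*√6 ≈ 2511.0 + 198.41*I)
X - S(J(D(-2*4))) = (2511 + 81*I*√6) - 1*5 = (2511 + 81*I*√6) - 5 = 2506 + 81*I*√6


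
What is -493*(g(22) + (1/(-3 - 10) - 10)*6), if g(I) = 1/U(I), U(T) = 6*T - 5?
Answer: 49205837/1651 ≈ 29804.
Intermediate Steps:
U(T) = -5 + 6*T
g(I) = 1/(-5 + 6*I)
-493*(g(22) + (1/(-3 - 10) - 10)*6) = -493*(1/(-5 + 6*22) + (1/(-3 - 10) - 10)*6) = -493*(1/(-5 + 132) + (1/(-13) - 10)*6) = -493*(1/127 + (-1/13 - 10)*6) = -493*(1/127 - 131/13*6) = -493*(1/127 - 786/13) = -493*(-99809/1651) = 49205837/1651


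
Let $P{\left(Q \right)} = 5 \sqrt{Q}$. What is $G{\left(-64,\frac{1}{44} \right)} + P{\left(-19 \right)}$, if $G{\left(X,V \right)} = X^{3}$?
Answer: $-262144 + 5 i \sqrt{19} \approx -2.6214 \cdot 10^{5} + 21.794 i$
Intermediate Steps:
$G{\left(-64,\frac{1}{44} \right)} + P{\left(-19 \right)} = \left(-64\right)^{3} + 5 \sqrt{-19} = -262144 + 5 i \sqrt{19}$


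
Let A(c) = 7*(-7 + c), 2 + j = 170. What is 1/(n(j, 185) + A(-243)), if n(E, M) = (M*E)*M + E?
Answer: 1/5748218 ≈ 1.7397e-7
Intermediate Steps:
j = 168 (j = -2 + 170 = 168)
n(E, M) = E + E*M**2 (n(E, M) = (E*M)*M + E = E*M**2 + E = E + E*M**2)
A(c) = -49 + 7*c
1/(n(j, 185) + A(-243)) = 1/(168*(1 + 185**2) + (-49 + 7*(-243))) = 1/(168*(1 + 34225) + (-49 - 1701)) = 1/(168*34226 - 1750) = 1/(5749968 - 1750) = 1/5748218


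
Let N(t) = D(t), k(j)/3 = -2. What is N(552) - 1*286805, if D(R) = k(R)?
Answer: -286811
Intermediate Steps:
k(j) = -6 (k(j) = 3*(-2) = -6)
D(R) = -6
N(t) = -6
N(552) - 1*286805 = -6 - 1*286805 = -6 - 286805 = -286811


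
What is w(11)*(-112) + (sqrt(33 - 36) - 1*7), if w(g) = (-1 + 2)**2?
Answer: -119 + I*sqrt(3) ≈ -119.0 + 1.732*I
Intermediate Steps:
w(g) = 1 (w(g) = 1**2 = 1)
w(11)*(-112) + (sqrt(33 - 36) - 1*7) = 1*(-112) + (sqrt(33 - 36) - 1*7) = -112 + (sqrt(-3) - 7) = -112 + (I*sqrt(3) - 7) = -112 + (-7 + I*sqrt(3)) = -119 + I*sqrt(3)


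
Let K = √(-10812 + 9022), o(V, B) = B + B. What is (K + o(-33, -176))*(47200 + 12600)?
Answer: -21049600 + 59800*I*√1790 ≈ -2.105e+7 + 2.53e+6*I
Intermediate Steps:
o(V, B) = 2*B
K = I*√1790 (K = √(-1790) = I*√1790 ≈ 42.308*I)
(K + o(-33, -176))*(47200 + 12600) = (I*√1790 + 2*(-176))*(47200 + 12600) = (I*√1790 - 352)*59800 = (-352 + I*√1790)*59800 = -21049600 + 59800*I*√1790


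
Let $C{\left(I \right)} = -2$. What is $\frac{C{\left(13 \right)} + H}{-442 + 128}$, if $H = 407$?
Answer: $- \frac{405}{314} \approx -1.2898$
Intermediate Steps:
$\frac{C{\left(13 \right)} + H}{-442 + 128} = \frac{-2 + 407}{-442 + 128} = \frac{405}{-314} = 405 \left(- \frac{1}{314}\right) = - \frac{405}{314}$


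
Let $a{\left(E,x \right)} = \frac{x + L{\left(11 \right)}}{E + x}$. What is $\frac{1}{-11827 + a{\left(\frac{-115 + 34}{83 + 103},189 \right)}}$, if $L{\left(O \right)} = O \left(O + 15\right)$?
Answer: $- \frac{11691}{138240007} \approx -8.457 \cdot 10^{-5}$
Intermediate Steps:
$L{\left(O \right)} = O \left(15 + O\right)$
$a{\left(E,x \right)} = \frac{286 + x}{E + x}$ ($a{\left(E,x \right)} = \frac{x + 11 \left(15 + 11\right)}{E + x} = \frac{x + 11 \cdot 26}{E + x} = \frac{x + 286}{E + x} = \frac{286 + x}{E + x}$)
$\frac{1}{-11827 + a{\left(\frac{-115 + 34}{83 + 103},189 \right)}} = \frac{1}{-11827 + \frac{286 + 189}{\frac{-115 + 34}{83 + 103} + 189}} = \frac{1}{-11827 + \frac{1}{- \frac{81}{186} + 189} \cdot 475} = \frac{1}{-11827 + \frac{1}{\left(-81\right) \frac{1}{186} + 189} \cdot 475} = \frac{1}{-11827 + \frac{1}{- \frac{27}{62} + 189} \cdot 475} = \frac{1}{-11827 + \frac{1}{\frac{11691}{62}} \cdot 475} = \frac{1}{-11827 + \frac{62}{11691} \cdot 475} = \frac{1}{-11827 + \frac{29450}{11691}} = \frac{1}{- \frac{138240007}{11691}} = - \frac{11691}{138240007}$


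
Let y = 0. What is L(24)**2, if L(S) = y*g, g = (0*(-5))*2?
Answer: 0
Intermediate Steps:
g = 0 (g = 0*2 = 0)
L(S) = 0 (L(S) = 0*0 = 0)
L(24)**2 = 0**2 = 0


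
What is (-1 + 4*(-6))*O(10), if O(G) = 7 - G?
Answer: 75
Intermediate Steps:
(-1 + 4*(-6))*O(10) = (-1 + 4*(-6))*(7 - 1*10) = (-1 - 24)*(7 - 10) = -25*(-3) = 75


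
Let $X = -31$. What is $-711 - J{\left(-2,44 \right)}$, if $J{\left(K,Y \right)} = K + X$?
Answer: $-678$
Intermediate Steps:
$J{\left(K,Y \right)} = -31 + K$ ($J{\left(K,Y \right)} = K - 31 = -31 + K$)
$-711 - J{\left(-2,44 \right)} = -711 - \left(-31 - 2\right) = -711 - -33 = -711 + 33 = -678$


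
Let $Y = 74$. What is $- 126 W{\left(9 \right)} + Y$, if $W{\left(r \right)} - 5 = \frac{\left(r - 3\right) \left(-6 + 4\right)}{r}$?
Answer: $-388$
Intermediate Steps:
$W{\left(r \right)} = 5 + \frac{6 - 2 r}{r}$ ($W{\left(r \right)} = 5 + \frac{\left(r - 3\right) \left(-6 + 4\right)}{r} = 5 + \frac{\left(-3 + r\right) \left(-2\right)}{r} = 5 + \frac{6 - 2 r}{r}$)
$- 126 W{\left(9 \right)} + Y = - 126 \left(3 + \frac{6}{9}\right) + 74 = - 126 \left(3 + 6 \cdot \frac{1}{9}\right) + 74 = - 126 \left(3 + \frac{2}{3}\right) + 74 = \left(-126\right) \frac{11}{3} + 74 = -462 + 74 = -388$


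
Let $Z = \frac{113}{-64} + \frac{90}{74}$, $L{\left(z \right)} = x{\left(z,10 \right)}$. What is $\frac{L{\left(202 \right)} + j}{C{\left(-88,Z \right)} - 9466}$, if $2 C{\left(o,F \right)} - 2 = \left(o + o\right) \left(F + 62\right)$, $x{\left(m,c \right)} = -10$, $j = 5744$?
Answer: $- \frac{1697264}{4402305} \approx -0.38554$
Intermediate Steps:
$L{\left(z \right)} = -10$
$Z = - \frac{1301}{2368}$ ($Z = 113 \left(- \frac{1}{64}\right) + 90 \cdot \frac{1}{74} = - \frac{113}{64} + \frac{45}{37} = - \frac{1301}{2368} \approx -0.54941$)
$C{\left(o,F \right)} = 1 + o \left(62 + F\right)$ ($C{\left(o,F \right)} = 1 + \frac{\left(o + o\right) \left(F + 62\right)}{2} = 1 + \frac{2 o \left(62 + F\right)}{2} = 1 + o \left(62 + F\right)$)
$\frac{L{\left(202 \right)} + j}{C{\left(-88,Z \right)} - 9466} = \frac{-10 + 5744}{\left(1 + 62 \left(-88\right) - - \frac{14311}{296}\right) - 9466} = \frac{5734}{\left(1 - 5456 + \frac{14311}{296}\right) - 9466} = \frac{5734}{- \frac{1600369}{296} - 9466} = \frac{5734}{- \frac{4402305}{296}} = 5734 \left(- \frac{296}{4402305}\right) = - \frac{1697264}{4402305}$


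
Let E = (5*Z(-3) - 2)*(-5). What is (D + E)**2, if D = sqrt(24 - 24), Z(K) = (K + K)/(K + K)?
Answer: 225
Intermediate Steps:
Z(K) = 1 (Z(K) = (2*K)/((2*K)) = (2*K)*(1/(2*K)) = 1)
D = 0 (D = sqrt(0) = 0)
E = -15 (E = (5*1 - 2)*(-5) = (5 - 2)*(-5) = 3*(-5) = -15)
(D + E)**2 = (0 - 15)**2 = (-15)**2 = 225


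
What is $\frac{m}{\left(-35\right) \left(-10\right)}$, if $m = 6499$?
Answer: $\frac{6499}{350} \approx 18.569$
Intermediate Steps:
$\frac{m}{\left(-35\right) \left(-10\right)} = \frac{6499}{\left(-35\right) \left(-10\right)} = \frac{6499}{350}$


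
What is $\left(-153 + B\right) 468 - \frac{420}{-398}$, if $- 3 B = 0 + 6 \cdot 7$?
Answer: $- \frac{15552834}{199} \approx -78155.0$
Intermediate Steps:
$B = -14$ ($B = - \frac{0 + 6 \cdot 7}{3} = - \frac{0 + 42}{3} = \left(- \frac{1}{3}\right) 42 = -14$)
$\left(-153 + B\right) 468 - \frac{420}{-398} = \left(-153 - 14\right) 468 - \frac{420}{-398} = \left(-167\right) 468 - - \frac{210}{199} = -78156 + \frac{210}{199} = - \frac{15552834}{199}$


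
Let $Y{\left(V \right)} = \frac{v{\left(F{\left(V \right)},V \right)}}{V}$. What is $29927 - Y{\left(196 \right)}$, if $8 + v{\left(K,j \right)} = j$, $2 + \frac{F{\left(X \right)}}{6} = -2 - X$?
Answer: $\frac{1466376}{49} \approx 29926.0$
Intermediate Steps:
$F{\left(X \right)} = -24 - 6 X$ ($F{\left(X \right)} = -12 + 6 \left(-2 - X\right) = -12 - \left(12 + 6 X\right) = -24 - 6 X$)
$v{\left(K,j \right)} = -8 + j$
$Y{\left(V \right)} = \frac{-8 + V}{V}$
$29927 - Y{\left(196 \right)} = 29927 - \frac{-8 + 196}{196} = 29927 - \frac{1}{196} \cdot 188 = 29927 - \frac{47}{49} = \frac{1466376}{49}$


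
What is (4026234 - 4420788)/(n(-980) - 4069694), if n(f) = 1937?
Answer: 131518/1355919 ≈ 0.096995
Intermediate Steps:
(4026234 - 4420788)/(n(-980) - 4069694) = (4026234 - 4420788)/(1937 - 4069694) = -394554/(-4067757) = -394554*(-1/4067757) = 131518/1355919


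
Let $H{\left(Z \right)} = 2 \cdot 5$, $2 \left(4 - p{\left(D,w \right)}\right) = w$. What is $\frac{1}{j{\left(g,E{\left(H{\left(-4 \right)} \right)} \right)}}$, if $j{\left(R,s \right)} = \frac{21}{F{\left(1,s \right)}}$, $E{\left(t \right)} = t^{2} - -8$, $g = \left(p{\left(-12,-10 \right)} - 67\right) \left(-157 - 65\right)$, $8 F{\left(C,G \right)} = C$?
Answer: $\frac{1}{168} \approx 0.0059524$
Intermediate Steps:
$p{\left(D,w \right)} = 4 - \frac{w}{2}$
$F{\left(C,G \right)} = \frac{C}{8}$
$g = 12876$ ($g = \left(\left(4 - -5\right) - 67\right) \left(-157 - 65\right) = \left(\left(4 + 5\right) - 67\right) \left(-222\right) = \left(9 - 67\right) \left(-222\right) = \left(-58\right) \left(-222\right) = 12876$)
$H{\left(Z \right)} = 10$
$E{\left(t \right)} = 8 + t^{2}$ ($E{\left(t \right)} = t^{2} + 8 = 8 + t^{2}$)
$j{\left(R,s \right)} = 168$ ($j{\left(R,s \right)} = \frac{21}{\frac{1}{8} \cdot 1} = 21 \frac{1}{\frac{1}{8}} = 21 \cdot 8 = 168$)
$\frac{1}{j{\left(g,E{\left(H{\left(-4 \right)} \right)} \right)}} = \frac{1}{168}$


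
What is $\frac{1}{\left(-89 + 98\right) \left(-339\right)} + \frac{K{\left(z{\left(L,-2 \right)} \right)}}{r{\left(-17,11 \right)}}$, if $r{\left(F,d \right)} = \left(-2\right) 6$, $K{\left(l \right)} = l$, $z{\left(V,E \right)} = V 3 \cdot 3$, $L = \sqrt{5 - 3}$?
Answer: $- \frac{1}{3051} - \frac{3 \sqrt{2}}{4} \approx -1.061$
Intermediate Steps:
$L = \sqrt{2} \approx 1.4142$
$z{\left(V,E \right)} = 9 V$ ($z{\left(V,E \right)} = 3 V 3 = 9 V$)
$r{\left(F,d \right)} = -12$
$\frac{1}{\left(-89 + 98\right) \left(-339\right)} + \frac{K{\left(z{\left(L,-2 \right)} \right)}}{r{\left(-17,11 \right)}} = \frac{1}{\left(-89 + 98\right) \left(-339\right)} + \frac{9 \sqrt{2}}{-12} = \frac{1}{9} \left(- \frac{1}{339}\right) + 9 \sqrt{2} \left(- \frac{1}{12}\right) = \frac{1}{9} \left(- \frac{1}{339}\right) - \frac{3 \sqrt{2}}{4} = - \frac{1}{3051} - \frac{3 \sqrt{2}}{4}$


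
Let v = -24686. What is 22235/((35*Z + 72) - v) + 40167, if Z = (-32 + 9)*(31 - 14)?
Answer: 444791426/11073 ≈ 40169.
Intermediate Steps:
Z = -391 (Z = -23*17 = -391)
22235/((35*Z + 72) - v) + 40167 = 22235/((35*(-391) + 72) - 1*(-24686)) + 40167 = 22235/((-13685 + 72) + 24686) + 40167 = 22235/(-13613 + 24686) + 40167 = 22235/11073 + 40167 = 444791426/11073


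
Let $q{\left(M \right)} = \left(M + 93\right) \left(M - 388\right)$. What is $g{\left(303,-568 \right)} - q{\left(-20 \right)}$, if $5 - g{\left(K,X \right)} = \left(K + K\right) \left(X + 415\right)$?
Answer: $122507$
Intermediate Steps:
$g{\left(K,X \right)} = 5 - 2 K \left(415 + X\right)$ ($g{\left(K,X \right)} = 5 - \left(K + K\right) \left(X + 415\right) = 5 - 2 K \left(415 + X\right)$)
$q{\left(M \right)} = \left(-388 + M\right) \left(93 + M\right)$ ($q{\left(M \right)} = \left(93 + M\right) \left(-388 + M\right) = \left(-388 + M\right) \left(93 + M\right)$)
$g{\left(303,-568 \right)} - q{\left(-20 \right)} = \left(5 - 251490 - 606 \left(-568\right)\right) - \left(-36084 + \left(-20\right)^{2} - -5900\right) = \left(5 - 251490 + 344208\right) - \left(-36084 + 400 + 5900\right) = 92723 - -29784 = 92723 + 29784 = 122507$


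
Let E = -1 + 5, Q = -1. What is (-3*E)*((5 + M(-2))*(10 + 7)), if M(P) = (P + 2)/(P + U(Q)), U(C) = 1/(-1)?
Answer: -1020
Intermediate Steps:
U(C) = -1
M(P) = (2 + P)/(-1 + P) (M(P) = (P + 2)/(P - 1) = (2 + P)/(-1 + P))
E = 4
(-3*E)*((5 + M(-2))*(10 + 7)) = (-3*4)*((5 + (2 - 2)/(-1 - 2))*(10 + 7)) = -12*(5 + 0/(-3))*17 = -12*(5 - ⅓*0)*17 = -12*(5 + 0)*17 = -60*17 = -12*85 = -1020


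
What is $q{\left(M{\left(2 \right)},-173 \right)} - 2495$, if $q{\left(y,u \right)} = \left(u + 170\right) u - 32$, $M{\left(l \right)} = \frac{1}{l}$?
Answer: $-2008$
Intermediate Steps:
$q{\left(y,u \right)} = -32 + u \left(170 + u\right)$ ($q{\left(y,u \right)} = \left(170 + u\right) u - 32 = u \left(170 + u\right) - 32 = -32 + u \left(170 + u\right)$)
$q{\left(M{\left(2 \right)},-173 \right)} - 2495 = \left(-32 + \left(-173\right)^{2} + 170 \left(-173\right)\right) - 2495 = \left(-32 + 29929 - 29410\right) - 2495 = 487 - 2495 = -2008$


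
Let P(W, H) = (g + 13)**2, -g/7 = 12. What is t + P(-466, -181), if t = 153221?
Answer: 158262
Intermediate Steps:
g = -84 (g = -7*12 = -84)
P(W, H) = 5041 (P(W, H) = (-84 + 13)**2 = (-71)**2 = 5041)
t + P(-466, -181) = 153221 + 5041 = 158262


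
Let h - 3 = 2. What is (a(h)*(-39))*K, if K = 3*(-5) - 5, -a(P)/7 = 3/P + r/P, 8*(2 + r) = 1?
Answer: -2457/2 ≈ -1228.5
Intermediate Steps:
h = 5 (h = 3 + 2 = 5)
r = -15/8 (r = -2 + (⅛)*1 = -2 + ⅛ = -15/8 ≈ -1.8750)
a(P) = -63/(8*P) (a(P) = -7*(3/P - 15/(8*P)) = -63/(8*P))
K = -20 (K = -15 - 5 = -20)
(a(h)*(-39))*K = (-63/8/5*(-39))*(-20) = (-63/8*⅕*(-39))*(-20) = -63/40*(-39)*(-20) = (2457/40)*(-20) = -2457/2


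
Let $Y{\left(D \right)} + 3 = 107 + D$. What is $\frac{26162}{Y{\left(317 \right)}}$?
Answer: $\frac{26162}{421} \approx 62.143$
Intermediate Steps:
$Y{\left(D \right)} = 104 + D$ ($Y{\left(D \right)} = -3 + \left(107 + D\right) = 104 + D$)
$\frac{26162}{Y{\left(317 \right)}} = \frac{26162}{104 + 317} = \frac{26162}{421}$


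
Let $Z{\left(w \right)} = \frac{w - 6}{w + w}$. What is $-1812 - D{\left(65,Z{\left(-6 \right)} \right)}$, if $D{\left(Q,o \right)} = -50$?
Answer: $-1762$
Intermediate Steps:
$Z{\left(w \right)} = \frac{-6 + w}{2 w}$
$-1812 - D{\left(65,Z{\left(-6 \right)} \right)} = -1812 - -50 = -1812 + 50 = -1762$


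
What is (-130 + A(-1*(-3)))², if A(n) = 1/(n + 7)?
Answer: 1687401/100 ≈ 16874.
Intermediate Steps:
A(n) = 1/(7 + n)
(-130 + A(-1*(-3)))² = (-130 + 1/(7 - 1*(-3)))² = (-130 + 1/(7 + 3))² = (-130 + 1/10)² = (-130 + ⅒)² = (-1299/10)² = 1687401/100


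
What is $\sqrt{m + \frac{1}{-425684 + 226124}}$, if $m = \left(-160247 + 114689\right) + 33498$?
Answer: $\frac{i \sqrt{120069943753890}}{99780} \approx 109.82 i$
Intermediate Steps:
$m = -12060$ ($m = -45558 + 33498 = -12060$)
$\sqrt{m + \frac{1}{-425684 + 226124}} = \sqrt{-12060 + \frac{1}{-425684 + 226124}} = \sqrt{-12060 + \frac{1}{-199560}} = \sqrt{-12060 - \frac{1}{199560}} = \sqrt{- \frac{2406693601}{199560}} = \frac{i \sqrt{120069943753890}}{99780}$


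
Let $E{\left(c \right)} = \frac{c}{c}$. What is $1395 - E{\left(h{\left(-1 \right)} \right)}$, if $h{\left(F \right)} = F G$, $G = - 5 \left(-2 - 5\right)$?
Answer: $1394$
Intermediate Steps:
$G = 35$ ($G = \left(-5\right) \left(-7\right) = 35$)
$h{\left(F \right)} = 35 F$ ($h{\left(F \right)} = F 35 = 35 F$)
$E{\left(c \right)} = 1$
$1395 - E{\left(h{\left(-1 \right)} \right)} = 1395 - 1 = 1394$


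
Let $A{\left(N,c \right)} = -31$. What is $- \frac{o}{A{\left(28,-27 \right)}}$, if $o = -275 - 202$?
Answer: $- \frac{477}{31} \approx -15.387$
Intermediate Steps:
$o = -477$ ($o = -275 - 202 = -477$)
$- \frac{o}{A{\left(28,-27 \right)}} = - \frac{-477}{-31} = - \frac{\left(-477\right) \left(-1\right)}{31} = \left(-1\right) \frac{477}{31} = - \frac{477}{31}$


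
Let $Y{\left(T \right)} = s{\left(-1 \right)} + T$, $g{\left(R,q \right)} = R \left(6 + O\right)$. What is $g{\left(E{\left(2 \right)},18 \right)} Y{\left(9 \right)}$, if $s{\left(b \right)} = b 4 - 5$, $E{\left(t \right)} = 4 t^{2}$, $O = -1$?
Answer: $0$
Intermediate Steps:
$g{\left(R,q \right)} = 5 R$ ($g{\left(R,q \right)} = R \left(6 - 1\right) = R 5 = 5 R$)
$s{\left(b \right)} = -5 + 4 b$ ($s{\left(b \right)} = 4 b - 5 = -5 + 4 b$)
$Y{\left(T \right)} = -9 + T$ ($Y{\left(T \right)} = \left(-5 + 4 \left(-1\right)\right) + T = \left(-5 - 4\right) + T = -9 + T$)
$g{\left(E{\left(2 \right)},18 \right)} Y{\left(9 \right)} = 5 \cdot 4 \cdot 2^{2} \left(-9 + 9\right) = 5 \cdot 4 \cdot 4 \cdot 0 = 5 \cdot 16 \cdot 0 = 80 \cdot 0 = 0$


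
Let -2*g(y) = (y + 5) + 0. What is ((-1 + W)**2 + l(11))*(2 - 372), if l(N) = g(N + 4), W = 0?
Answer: 3330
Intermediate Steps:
g(y) = -5/2 - y/2 (g(y) = -((y + 5) + 0)/2 = -((5 + y) + 0)/2 = -(5 + y)/2 = -5/2 - y/2)
l(N) = -9/2 - N/2 (l(N) = -5/2 - (N + 4)/2 = -5/2 - (4 + N)/2 = -5/2 + (-2 - N/2) = -9/2 - N/2)
((-1 + W)**2 + l(11))*(2 - 372) = ((-1 + 0)**2 + (-9/2 - 1/2*11))*(2 - 372) = ((-1)**2 + (-9/2 - 11/2))*(-370) = (1 - 10)*(-370) = -9*(-370) = 3330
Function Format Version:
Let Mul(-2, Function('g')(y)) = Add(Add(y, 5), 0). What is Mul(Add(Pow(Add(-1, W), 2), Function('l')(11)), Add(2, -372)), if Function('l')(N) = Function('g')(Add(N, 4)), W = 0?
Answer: 3330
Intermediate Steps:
Function('g')(y) = Add(Rational(-5, 2), Mul(Rational(-1, 2), y)) (Function('g')(y) = Mul(Rational(-1, 2), Add(Add(y, 5), 0)) = Mul(Rational(-1, 2), Add(Add(5, y), 0)) = Mul(Rational(-1, 2), Add(5, y)) = Add(Rational(-5, 2), Mul(Rational(-1, 2), y)))
Function('l')(N) = Add(Rational(-9, 2), Mul(Rational(-1, 2), N)) (Function('l')(N) = Add(Rational(-5, 2), Mul(Rational(-1, 2), Add(N, 4))) = Add(Rational(-5, 2), Mul(Rational(-1, 2), Add(4, N))) = Add(Rational(-5, 2), Add(-2, Mul(Rational(-1, 2), N))) = Add(Rational(-9, 2), Mul(Rational(-1, 2), N)))
Mul(Add(Pow(Add(-1, W), 2), Function('l')(11)), Add(2, -372)) = Mul(Add(Pow(Add(-1, 0), 2), Add(Rational(-9, 2), Mul(Rational(-1, 2), 11))), Add(2, -372)) = Mul(Add(Pow(-1, 2), Add(Rational(-9, 2), Rational(-11, 2))), -370) = Mul(Add(1, -10), -370) = Mul(-9, -370) = 3330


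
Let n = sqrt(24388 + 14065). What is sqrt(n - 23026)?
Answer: sqrt(-23026 + sqrt(38453)) ≈ 151.1*I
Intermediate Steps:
n = sqrt(38453) ≈ 196.09
sqrt(n - 23026) = sqrt(sqrt(38453) - 23026) = sqrt(-23026 + sqrt(38453))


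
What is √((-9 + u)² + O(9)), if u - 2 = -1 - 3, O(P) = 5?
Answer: 3*√14 ≈ 11.225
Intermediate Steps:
u = -2 (u = 2 + (-1 - 3) = 2 - 4 = -2)
√((-9 + u)² + O(9)) = √((-9 - 2)² + 5) = √((-11)² + 5) = √(121 + 5) = √126 = 3*√14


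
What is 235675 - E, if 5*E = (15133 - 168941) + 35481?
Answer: 1296702/5 ≈ 2.5934e+5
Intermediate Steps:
E = -118327/5 (E = ((15133 - 168941) + 35481)/5 = (-153808 + 35481)/5 = (1/5)*(-118327) = -118327/5 ≈ -23665.)
235675 - E = 235675 - 1*(-118327/5) = 235675 + 118327/5 = 1296702/5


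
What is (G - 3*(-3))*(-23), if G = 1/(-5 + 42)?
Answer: -7682/37 ≈ -207.62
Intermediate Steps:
G = 1/37 ≈ 0.027027
(G - 3*(-3))*(-23) = (1/37 - 3*(-3))*(-23) = (1/37 + 9)*(-23) = (334/37)*(-23) = -7682/37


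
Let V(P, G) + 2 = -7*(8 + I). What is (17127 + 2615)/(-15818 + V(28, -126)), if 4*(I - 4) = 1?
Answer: -78968/63623 ≈ -1.2412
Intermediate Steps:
I = 17/4 (I = 4 + (1/4)*1 = 4 + 1/4 = 17/4 ≈ 4.2500)
V(P, G) = -351/4 (V(P, G) = -2 - 7*(8 + 17/4) = -2 - 7*49/4 = -2 - 343/4 = -351/4)
(17127 + 2615)/(-15818 + V(28, -126)) = (17127 + 2615)/(-15818 - 351/4) = 19742/(-63623/4) = 19742*(-4/63623) = -78968/63623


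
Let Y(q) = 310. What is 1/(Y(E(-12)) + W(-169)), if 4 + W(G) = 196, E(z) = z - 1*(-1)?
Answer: 1/502 ≈ 0.0019920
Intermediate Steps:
E(z) = 1 + z (E(z) = z + 1 = 1 + z)
W(G) = 192 (W(G) = -4 + 196 = 192)
1/(Y(E(-12)) + W(-169)) = 1/(310 + 192) = 1/502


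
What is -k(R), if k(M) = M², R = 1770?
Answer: -3132900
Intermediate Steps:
-k(R) = -1*1770² = -1*3132900 = -3132900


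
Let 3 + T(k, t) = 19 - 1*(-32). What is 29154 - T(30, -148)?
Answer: 29106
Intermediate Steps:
T(k, t) = 48 (T(k, t) = -3 + (19 - 1*(-32)) = -3 + (19 + 32) = -3 + 51 = 48)
29154 - T(30, -148) = 29154 - 1*48 = 29154 - 48 = 29106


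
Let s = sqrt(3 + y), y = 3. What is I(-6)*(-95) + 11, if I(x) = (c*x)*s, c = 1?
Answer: 11 + 570*sqrt(6) ≈ 1407.2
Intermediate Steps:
s = sqrt(6) (s = sqrt(3 + 3) = sqrt(6) ≈ 2.4495)
I(x) = x*sqrt(6) (I(x) = (1*x)*sqrt(6) = x*sqrt(6))
I(-6)*(-95) + 11 = -6*sqrt(6)*(-95) + 11 = 570*sqrt(6) + 11 = 11 + 570*sqrt(6)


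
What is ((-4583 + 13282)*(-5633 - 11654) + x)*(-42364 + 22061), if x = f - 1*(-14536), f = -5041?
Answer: 3052964505754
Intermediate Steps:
x = 9495 (x = -5041 - 1*(-14536) = -5041 + 14536 = 9495)
((-4583 + 13282)*(-5633 - 11654) + x)*(-42364 + 22061) = ((-4583 + 13282)*(-5633 - 11654) + 9495)*(-42364 + 22061) = (8699*(-17287) + 9495)*(-20303) = (-150379613 + 9495)*(-20303) = -150370118*(-20303) = 3052964505754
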